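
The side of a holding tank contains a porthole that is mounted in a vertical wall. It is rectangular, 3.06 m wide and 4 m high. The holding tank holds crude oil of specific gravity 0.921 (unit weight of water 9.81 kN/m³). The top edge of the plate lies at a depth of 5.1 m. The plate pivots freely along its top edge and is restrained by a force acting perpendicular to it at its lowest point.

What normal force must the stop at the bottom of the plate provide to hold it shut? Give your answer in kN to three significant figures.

γ = 0.921 × 9.81 = 9.03501 kN/m³.
The centroid lies 4/2 = 2 m below the top edge, so the centroid depth is h_c = 5.1 + 2 = 7.1 m.
A = 3.06 × 4 = 12.24 m².
Resultant F = γ·h_c·A = 9.03501 × 7.1 × 12.24 = 785.179 kN.
I_c = b·h³/12 = 3.06 × 4³/12 = 16.32 m⁴.
Centre of pressure: y_p = y_c + I_c/(y_c·A) = 7.1 + 16.32/(7.1 × 12.24) = 7.1 + 0.187793 = 7.28779 m along the plane.
The resultant acts 2 + 0.187793 = 2.18779 m (along the plate) below the hinge at the top edge, so the moment about the hinge is M = F × 2.18779 = 785.179 × 2.18779 = 1717.81 kN·m.
A normal force at the bottom, 4 m from the hinge, must supply this moment: P = 1717.81/4 = 429.452 kN.

P ≈ 429 kN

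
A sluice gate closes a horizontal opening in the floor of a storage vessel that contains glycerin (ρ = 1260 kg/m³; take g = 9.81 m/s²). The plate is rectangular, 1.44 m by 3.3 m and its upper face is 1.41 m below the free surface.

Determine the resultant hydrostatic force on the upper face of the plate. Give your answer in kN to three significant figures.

γ = ρg = 1260 × 9.81 / 1000 = 12.3606 kN/m³.
The plate is horizontal, so pressure is uniform at p = γ·h = 12.3606 × 1.41 = 17.4284 kN/m².
A = 1.44 × 3.3 = 4.752 m².
F = p·A = 17.4284 × 4.752 = 82.8198 kN.

F ≈ 82.8 kN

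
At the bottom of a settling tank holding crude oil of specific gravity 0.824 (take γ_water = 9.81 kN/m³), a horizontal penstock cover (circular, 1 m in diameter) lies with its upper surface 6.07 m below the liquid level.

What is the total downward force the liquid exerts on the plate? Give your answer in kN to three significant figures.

γ = 0.824 × 9.81 = 8.08344 kN/m³.
The plate is horizontal, so pressure is uniform at p = γ·h = 8.08344 × 6.07 = 49.0665 kN/m².
A = π(0.5)² = 0.785398 m².
F = p·A = 49.0665 × 0.785398 = 38.5367 kN.

F ≈ 38.5 kN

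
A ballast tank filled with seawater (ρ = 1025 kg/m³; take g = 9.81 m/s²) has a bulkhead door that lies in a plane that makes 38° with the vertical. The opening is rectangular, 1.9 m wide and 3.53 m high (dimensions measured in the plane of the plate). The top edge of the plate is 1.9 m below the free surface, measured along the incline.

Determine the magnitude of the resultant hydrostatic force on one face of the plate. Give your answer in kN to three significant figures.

F ≈ 195 kN

γ = ρg = 1025 × 9.81 / 1000 = 10.05525 kN/m³.
The plate makes 38° with the vertical, i.e. θ = 90° − 38° = 52° to the horizontal. Measuring y along the incline from the free-surface line, vertical depth h = y·sinθ with sinθ = 0.788011.
The centroid lies 3.53/2 = 1.765 m below the top edge, so y_c = 1.9 + 1.765 = 3.665 m and h_c = 3.665 × 0.788011 = 2.88806 m.
A = 1.9 × 3.53 = 6.707 m².
Resultant F = γ·h_c·A = 10.05525 × 2.88806 × 6.707 = 194.772 kN.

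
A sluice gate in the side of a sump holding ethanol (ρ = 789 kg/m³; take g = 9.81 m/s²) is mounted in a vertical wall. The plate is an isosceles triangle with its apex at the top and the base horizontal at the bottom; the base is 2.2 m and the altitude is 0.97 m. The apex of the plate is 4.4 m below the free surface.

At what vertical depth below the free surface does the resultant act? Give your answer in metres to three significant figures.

h_p = 5.06 m

γ = ρg = 789 × 9.81 / 1000 = 7.74009 kN/m³.
With the apex up, the centroid sits 2h/3 = 2 × 0.97/3 = 0.646667 m below the apex, so the centroid depth is h_c = 4.4 + 0.646667 = 5.04667 m.
A = ½ × 2.2 × 0.97 = 1.067 m².
Resultant F = γ·h_c·A = 7.74009 × 5.04667 × 1.067 = 41.6788 kN.
I_c = b·h³/36 = 2.2 × 0.97³/36 = 0.0557745 m⁴.
Centre of pressure: y_p = y_c + I_c/(y_c·A) = 5.04667 + 0.0557745/(5.04667 × 1.067) = 5.04667 + 0.0103578 = 5.05703 m along the plane.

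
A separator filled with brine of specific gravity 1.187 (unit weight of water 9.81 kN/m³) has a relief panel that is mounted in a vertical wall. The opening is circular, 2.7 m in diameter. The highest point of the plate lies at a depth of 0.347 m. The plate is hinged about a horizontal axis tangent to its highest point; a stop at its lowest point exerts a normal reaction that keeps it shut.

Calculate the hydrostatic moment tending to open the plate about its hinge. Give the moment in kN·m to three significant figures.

M ≈ 183 kN·m

γ = 1.187 × 9.81 = 11.64447 kN/m³.
The centroid is at the centre, 1.35 m below the top of the plate, so the centroid depth is h_c = 0.347 + 1.35 = 1.697 m.
A = π(1.35)² = 5.72555 m².
Resultant F = γ·h_c·A = 11.64447 × 1.697 × 5.72555 = 113.141 kN.
I_c = πr⁴/4 = π × 1.35⁴/4 = 2.6087 m⁴.
Centre of pressure: y_p = y_c + I_c/(y_c·A) = 1.697 + 2.6087/(1.697 × 5.72555) = 1.697 + 0.268488 = 1.96549 m along the plane.
The resultant acts 1.35 + 0.268488 = 1.61849 m (along the plate) below the hinge at the top edge, so the moment about the hinge is M = F × 1.61849 = 113.141 × 1.61849 = 183.118 kN·m.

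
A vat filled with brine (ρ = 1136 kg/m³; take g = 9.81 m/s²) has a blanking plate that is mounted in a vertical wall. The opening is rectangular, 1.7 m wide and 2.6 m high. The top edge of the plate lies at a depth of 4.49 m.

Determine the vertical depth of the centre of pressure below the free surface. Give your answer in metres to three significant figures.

h_p = 5.89 m

γ = ρg = 1136 × 9.81 / 1000 = 11.14416 kN/m³.
The centroid lies 2.6/2 = 1.3 m below the top edge, so the centroid depth is h_c = 4.49 + 1.3 = 5.79 m.
A = 1.7 × 2.6 = 4.42 m².
Resultant F = γ·h_c·A = 11.14416 × 5.79 × 4.42 = 285.199 kN.
I_c = b·h³/12 = 1.7 × 2.6³/12 = 2.48993 m⁴.
Centre of pressure: y_p = y_c + I_c/(y_c·A) = 5.79 + 2.48993/(5.79 × 4.42) = 5.79 + 0.0972941 = 5.88729 m along the plane.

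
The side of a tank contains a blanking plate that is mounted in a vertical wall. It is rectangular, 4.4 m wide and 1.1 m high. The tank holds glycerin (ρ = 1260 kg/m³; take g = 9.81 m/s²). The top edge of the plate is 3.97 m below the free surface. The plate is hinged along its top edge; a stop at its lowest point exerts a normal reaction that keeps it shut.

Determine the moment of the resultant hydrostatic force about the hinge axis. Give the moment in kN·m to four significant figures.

γ = ρg = 1260 × 9.81 / 1000 = 12.3606 kN/m³.
The centroid lies 1.1/2 = 0.55 m below the top edge, so the centroid depth is h_c = 3.97 + 0.55 = 4.52 m.
A = 4.4 × 1.1 = 4.84 m².
Resultant F = γ·h_c·A = 12.3606 × 4.52 × 4.84 = 270.41 kN.
I_c = b·h³/12 = 4.4 × 1.1³/12 = 0.488033 m⁴.
Centre of pressure: y_p = y_c + I_c/(y_c·A) = 4.52 + 0.488033/(4.52 × 4.84) = 4.52 + 0.0223082 = 4.54231 m along the plane.
The resultant acts 0.55 + 0.0223082 = 0.572308 m (along the plate) below the hinge at the top edge, so the moment about the hinge is M = F × 0.572308 = 270.41 × 0.572308 = 154.758 kN·m.

M ≈ 154.8 kN·m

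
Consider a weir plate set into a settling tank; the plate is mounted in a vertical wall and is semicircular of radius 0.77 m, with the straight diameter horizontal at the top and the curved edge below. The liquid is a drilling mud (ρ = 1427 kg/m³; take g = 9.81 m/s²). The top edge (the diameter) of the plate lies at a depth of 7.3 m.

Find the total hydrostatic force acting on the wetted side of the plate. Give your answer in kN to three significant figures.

F ≈ 99.4 kN

γ = ρg = 1427 × 9.81 / 1000 = 13.99887 kN/m³.
The centroid of a semicircle lies 4r/(3π) = 0.326798 m from the diameter, here below the top edge, so the centroid depth is h_c = 7.3 + 0.326798 = 7.6268 m.
A = πr²/2 = π × 0.77²/2 = 0.931325 m².
Resultant F = γ·h_c·A = 13.99887 × 7.6268 × 0.931325 = 99.4344 kN.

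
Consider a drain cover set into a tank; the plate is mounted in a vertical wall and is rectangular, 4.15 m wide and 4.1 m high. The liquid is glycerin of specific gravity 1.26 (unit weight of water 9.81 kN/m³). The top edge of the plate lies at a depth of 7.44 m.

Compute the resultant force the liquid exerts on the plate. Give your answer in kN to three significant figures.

γ = 1.26 × 9.81 = 12.3606 kN/m³.
The centroid lies 4.1/2 = 2.05 m below the top edge, so the centroid depth is h_c = 7.44 + 2.05 = 9.49 m.
A = 4.15 × 4.1 = 17.015 m².
Resultant F = γ·h_c·A = 12.3606 × 9.49 × 17.015 = 1995.9 kN.

F ≈ 2000 kN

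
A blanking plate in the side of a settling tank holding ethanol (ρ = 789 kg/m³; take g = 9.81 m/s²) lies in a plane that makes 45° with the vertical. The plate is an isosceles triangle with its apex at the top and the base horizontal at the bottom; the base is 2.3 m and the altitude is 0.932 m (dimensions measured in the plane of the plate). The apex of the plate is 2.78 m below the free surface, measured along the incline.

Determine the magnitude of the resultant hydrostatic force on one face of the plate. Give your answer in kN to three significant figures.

F ≈ 20.0 kN

γ = ρg = 789 × 9.81 / 1000 = 7.74009 kN/m³.
The plate makes 45° with the vertical, i.e. θ = 90° − 45° = 45° to the horizontal. Measuring y along the incline from the free-surface line, vertical depth h = y·sinθ with sinθ = 0.707107.
With the apex up, the centroid sits 2h/3 = 2 × 0.932/3 = 0.621333 m below the apex, so y_c = 2.78 + 0.621333 = 3.40133 m and h_c = 3.40133 × 0.707107 = 2.4051 m.
A = ½ × 2.3 × 0.932 = 1.0718 m².
Resultant F = γ·h_c·A = 7.74009 × 2.4051 × 1.0718 = 19.9523 kN.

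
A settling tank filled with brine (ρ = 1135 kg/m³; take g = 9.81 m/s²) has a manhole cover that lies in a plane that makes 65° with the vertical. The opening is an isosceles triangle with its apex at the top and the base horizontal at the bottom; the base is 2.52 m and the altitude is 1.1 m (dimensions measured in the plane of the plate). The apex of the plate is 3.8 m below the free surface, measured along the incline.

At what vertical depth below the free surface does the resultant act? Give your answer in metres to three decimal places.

γ = ρg = 1135 × 9.81 / 1000 = 11.13435 kN/m³.
The plate makes 65° with the vertical, i.e. θ = 90° − 65° = 25° to the horizontal. Measuring y along the incline from the free-surface line, vertical depth h = y·sinθ with sinθ = 0.422618.
With the apex up, the centroid sits 2h/3 = 2 × 1.1/3 = 0.733333 m below the apex, so y_c = 3.8 + 0.733333 = 4.53333 m and h_c = 4.53333 × 0.422618 = 1.91587 m.
A = ½ × 2.52 × 1.1 = 1.386 m².
Resultant F = γ·h_c·A = 11.13435 × 1.91587 × 1.386 = 29.5661 kN.
I_c = b·h³/36 = 2.52 × 1.1³/36 = 0.09317 m⁴.
Centre of pressure: y_p = y_c + I_c/(y_c·A) = 4.53333 + 0.09317/(4.53333 × 1.386) = 4.53333 + 0.0148284 = 4.54816 m along the plane.
Vertically, h_p = y_p·sinθ = 4.54816 × 0.422618 = 1.92213 m.

h_p = 1.922 m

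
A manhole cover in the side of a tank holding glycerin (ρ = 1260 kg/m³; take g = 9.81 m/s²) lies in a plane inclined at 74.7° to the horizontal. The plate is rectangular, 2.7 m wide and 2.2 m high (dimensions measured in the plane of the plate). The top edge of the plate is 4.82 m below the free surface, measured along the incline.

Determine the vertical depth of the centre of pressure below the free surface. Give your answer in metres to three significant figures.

γ = ρg = 1260 × 9.81 / 1000 = 12.3606 kN/m³.
Let θ = 74.7° be the plate's angle to the horizontal; measure y along the incline from where the plane meets the free surface. Vertical depth h = y·sinθ with sinθ = 0.964557.
The centroid lies 2.2/2 = 1.1 m below the top edge, so y_c = 4.82 + 1.1 = 5.92 m and h_c = 5.92 × 0.964557 = 5.71018 m.
A = 2.7 × 2.2 = 5.94 m².
Resultant F = γ·h_c·A = 12.3606 × 5.71018 × 5.94 = 419.253 kN.
I_c = b·h³/12 = 2.7 × 2.2³/12 = 2.3958 m⁴.
Centre of pressure: y_p = y_c + I_c/(y_c·A) = 5.92 + 2.3958/(5.92 × 5.94) = 5.92 + 0.0681306 = 5.98813 m along the plane.
Vertically, h_p = y_p·sinθ = 5.98813 × 0.964557 = 5.77589 m.

h_p = 5.78 m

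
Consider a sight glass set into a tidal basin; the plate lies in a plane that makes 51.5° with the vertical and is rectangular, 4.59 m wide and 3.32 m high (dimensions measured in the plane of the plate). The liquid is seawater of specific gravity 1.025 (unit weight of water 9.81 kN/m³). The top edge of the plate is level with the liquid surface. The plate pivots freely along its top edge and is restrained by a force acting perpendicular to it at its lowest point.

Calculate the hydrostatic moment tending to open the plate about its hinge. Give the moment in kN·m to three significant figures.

γ = 1.025 × 9.81 = 10.05525 kN/m³.
The plate makes 51.5° with the vertical, i.e. θ = 90° − 51.5° = 38.5° to the horizontal. Measuring y along the incline from the free-surface line, vertical depth h = y·sinθ with sinθ = 0.622515.
The centroid lies 3.32/2 = 1.66 m below the top edge, so y_c = 1.66 m and h_c = 1.66 × 0.622515 = 1.03337 m.
A = 4.59 × 3.32 = 15.2388 m².
Resultant F = γ·h_c·A = 10.05525 × 1.03337 × 15.2388 = 158.343 kN.
I_c = b·h³/12 = 4.59 × 3.32³/12 = 13.9973 m⁴.
Centre of pressure: y_p = y_c + I_c/(y_c·A) = 1.66 + 13.9973/(1.66 × 15.2388) = 1.66 + 0.553332 = 2.21333 m along the plane.
The resultant acts 1.66 + 0.553332 = 2.21333 m (along the plate) below the hinge at the top edge, so the moment about the hinge is M = F × 2.21333 = 158.343 × 2.21333 = 350.465 kN·m.

M ≈ 350 kN·m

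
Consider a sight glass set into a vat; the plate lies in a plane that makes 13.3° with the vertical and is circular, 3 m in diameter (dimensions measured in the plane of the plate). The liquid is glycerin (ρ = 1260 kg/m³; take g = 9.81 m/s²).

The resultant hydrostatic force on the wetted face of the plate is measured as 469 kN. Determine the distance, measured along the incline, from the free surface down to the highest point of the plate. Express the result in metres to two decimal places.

γ = ρg = 1260 × 9.81 / 1000 = 12.3606 kN/m³.
A = π(1.5)² = 7.06858 m².
From F = γ·h_c·A, the centroid depth is h_c = 469/(12.3606 × 7.06858) = 5.36786 m.
The plate makes 13.3° with the vertical, i.e. θ = 90° − 13.3° = 76.7° to the horizontal. Measuring y along the incline from the free-surface line, vertical depth h = y·sinθ with sinθ = 0.973179.
Along the incline, y_c = h_c/sinθ = 5.36786/0.973179 = 5.5158 m.
The centroid is at the centre, 1.5 m below the top of the plate, so the highest point sits at y_top = 5.5158 − 1.5 = 4.0158 m along the incline.

y_top ≈ 4.02 m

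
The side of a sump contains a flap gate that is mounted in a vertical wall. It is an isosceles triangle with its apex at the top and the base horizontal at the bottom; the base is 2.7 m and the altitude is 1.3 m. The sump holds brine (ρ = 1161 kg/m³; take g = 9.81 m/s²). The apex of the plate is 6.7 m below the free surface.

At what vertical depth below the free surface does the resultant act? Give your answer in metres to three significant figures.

h_p = 7.58 m

γ = ρg = 1161 × 9.81 / 1000 = 11.38941 kN/m³.
With the apex up, the centroid sits 2h/3 = 2 × 1.3/3 = 0.866667 m below the apex, so the centroid depth is h_c = 6.7 + 0.866667 = 7.56667 m.
A = ½ × 2.7 × 1.3 = 1.755 m².
Resultant F = γ·h_c·A = 11.38941 × 7.56667 × 1.755 = 151.246 kN.
I_c = b·h³/36 = 2.7 × 1.3³/36 = 0.164775 m⁴.
Centre of pressure: y_p = y_c + I_c/(y_c·A) = 7.56667 + 0.164775/(7.56667 × 1.755) = 7.56667 + 0.0124082 = 7.57908 m along the plane.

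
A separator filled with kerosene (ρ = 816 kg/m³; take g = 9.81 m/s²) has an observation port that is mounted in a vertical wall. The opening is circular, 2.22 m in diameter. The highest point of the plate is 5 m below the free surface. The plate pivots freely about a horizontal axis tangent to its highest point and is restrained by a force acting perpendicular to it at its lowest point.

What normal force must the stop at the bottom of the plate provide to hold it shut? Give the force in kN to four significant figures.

P ≈ 98.96 kN

γ = ρg = 816 × 9.81 / 1000 = 8.00496 kN/m³.
The centroid is at the centre, 1.11 m below the top of the plate, so the centroid depth is h_c = 5 + 1.11 = 6.11 m.
A = π(1.11)² = 3.87076 m².
Resultant F = γ·h_c·A = 8.00496 × 6.11 × 3.87076 = 189.32 kN.
I_c = πr⁴/4 = π × 1.11⁴/4 = 1.19229 m⁴.
Centre of pressure: y_p = y_c + I_c/(y_c·A) = 6.11 + 1.19229/(6.11 × 3.87076) = 6.11 + 0.0504132 = 6.16041 m along the plane.
The resultant acts 1.11 + 0.0504132 = 1.16041 m (along the plate) below the hinge at the top edge, so the moment about the hinge is M = F × 1.16041 = 189.32 × 1.16041 = 219.689 kN·m.
A normal force at the bottom, 2.22 m from the hinge, must supply this moment: P = 219.689/2.22 = 98.959 kN.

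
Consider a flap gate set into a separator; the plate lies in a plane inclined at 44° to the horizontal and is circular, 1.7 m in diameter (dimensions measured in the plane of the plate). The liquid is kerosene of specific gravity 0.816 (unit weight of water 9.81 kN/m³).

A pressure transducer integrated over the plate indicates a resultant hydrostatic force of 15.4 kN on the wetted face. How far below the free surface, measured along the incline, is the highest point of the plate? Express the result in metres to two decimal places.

γ = 0.816 × 9.81 = 8.00496 kN/m³.
A = π(0.85)² = 2.2698 m².
From F = γ·h_c·A, the centroid depth is h_c = 15.4/(8.00496 × 2.2698) = 0.847567 m.
Let θ = 44° be the plate's angle to the horizontal; measure y along the incline from where the plane meets the free surface. Vertical depth h = y·sinθ with sinθ = 0.694658.
Along the incline, y_c = h_c/sinθ = 0.847567/0.694658 = 1.22012 m.
The centroid is at the centre, 0.85 m below the top of the plate, so the highest point sits at y_top = 1.22012 − 0.85 = 0.37012 m along the incline.

y_top ≈ 0.37 m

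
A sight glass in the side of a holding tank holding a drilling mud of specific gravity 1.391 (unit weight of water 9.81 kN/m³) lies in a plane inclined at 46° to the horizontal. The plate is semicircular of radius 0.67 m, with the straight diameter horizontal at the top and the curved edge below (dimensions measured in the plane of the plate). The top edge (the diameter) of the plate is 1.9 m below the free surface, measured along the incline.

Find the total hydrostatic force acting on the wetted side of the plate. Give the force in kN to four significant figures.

γ = 1.391 × 9.81 = 13.64571 kN/m³.
Let θ = 46° be the plate's angle to the horizontal; measure y along the incline from where the plane meets the free surface. Vertical depth h = y·sinθ with sinθ = 0.719340.
The centroid of a semicircle lies 4r/(3π) = 0.284357 m from the diameter, here below the top edge, so y_c = 1.9 + 0.284357 = 2.18436 m and h_c = 2.18436 × 0.719340 = 1.5713 m.
A = πr²/2 = π × 0.67²/2 = 0.70513 m².
Resultant F = γ·h_c·A = 13.64571 × 1.5713 × 0.70513 = 15.119 kN.

F ≈ 15.12 kN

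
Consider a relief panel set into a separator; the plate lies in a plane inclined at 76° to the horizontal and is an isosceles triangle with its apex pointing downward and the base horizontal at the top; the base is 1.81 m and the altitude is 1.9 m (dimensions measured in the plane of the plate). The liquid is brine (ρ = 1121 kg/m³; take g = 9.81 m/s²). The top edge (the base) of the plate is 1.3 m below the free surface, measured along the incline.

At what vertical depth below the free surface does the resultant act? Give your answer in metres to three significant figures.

γ = ρg = 1121 × 9.81 / 1000 = 10.99701 kN/m³.
Let θ = 76° be the plate's angle to the horizontal; measure y along the incline from where the plane meets the free surface. Vertical depth h = y·sinθ with sinθ = 0.970296.
With the apex down, the centroid sits h/3 = 1.9/3 = 0.633333 m below the base (the top edge), so y_c = 1.3 + 0.633333 = 1.93333 m and h_c = 1.93333 × 0.970296 = 1.8759 m.
A = ½ × 1.81 × 1.9 = 1.7195 m².
Resultant F = γ·h_c·A = 10.99701 × 1.8759 × 1.7195 = 35.4721 kN.
I_c = b·h³/36 = 1.81 × 1.9³/36 = 0.344855 m⁴.
Centre of pressure: y_p = y_c + I_c/(y_c·A) = 1.93333 + 0.344855/(1.93333 × 1.7195) = 1.93333 + 0.103736 = 2.03707 m along the plane.
Vertically, h_p = y_p·sinθ = 2.03707 × 0.970296 = 1.97656 m.

h_p = 1.98 m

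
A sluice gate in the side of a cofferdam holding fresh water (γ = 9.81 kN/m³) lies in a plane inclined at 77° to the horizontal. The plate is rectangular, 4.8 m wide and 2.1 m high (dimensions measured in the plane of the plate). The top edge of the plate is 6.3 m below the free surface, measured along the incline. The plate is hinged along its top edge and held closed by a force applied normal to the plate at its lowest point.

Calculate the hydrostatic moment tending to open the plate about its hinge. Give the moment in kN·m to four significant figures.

M ≈ 779.0 kN·m

γ = 9.81 kN/m³.
Let θ = 77° be the plate's angle to the horizontal; measure y along the incline from where the plane meets the free surface. Vertical depth h = y·sinθ with sinθ = 0.974370.
The centroid lies 2.1/2 = 1.05 m below the top edge, so y_c = 6.3 + 1.05 = 7.35 m and h_c = 7.35 × 0.974370 = 7.16162 m.
A = 4.8 × 2.1 = 10.08 m².
Resultant F = γ·h_c·A = 9.81 × 7.16162 × 10.08 = 708.175 kN.
I_c = b·h³/12 = 4.8 × 2.1³/12 = 3.7044 m⁴.
Centre of pressure: y_p = y_c + I_c/(y_c·A) = 7.35 + 3.7044/(7.35 × 10.08) = 7.35 + 0.05 = 7.4 m along the plane.
The resultant acts 1.05 + 0.05 = 1.1 m (along the plate) below the hinge at the top edge, so the moment about the hinge is M = F × 1.1 = 708.175 × 1.1 = 778.993 kN·m.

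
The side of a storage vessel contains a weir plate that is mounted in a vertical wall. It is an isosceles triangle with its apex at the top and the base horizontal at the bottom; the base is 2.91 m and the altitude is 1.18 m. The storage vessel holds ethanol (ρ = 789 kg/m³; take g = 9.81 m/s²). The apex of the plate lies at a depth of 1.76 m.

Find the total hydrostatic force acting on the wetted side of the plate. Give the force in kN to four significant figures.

F ≈ 33.84 kN

γ = ρg = 789 × 9.81 / 1000 = 7.74009 kN/m³.
With the apex up, the centroid sits 2h/3 = 2 × 1.18/3 = 0.786667 m below the apex, so the centroid depth is h_c = 1.76 + 0.786667 = 2.54667 m.
A = ½ × 2.91 × 1.18 = 1.7169 m².
Resultant F = γ·h_c·A = 7.74009 × 2.54667 × 1.7169 = 33.8426 kN.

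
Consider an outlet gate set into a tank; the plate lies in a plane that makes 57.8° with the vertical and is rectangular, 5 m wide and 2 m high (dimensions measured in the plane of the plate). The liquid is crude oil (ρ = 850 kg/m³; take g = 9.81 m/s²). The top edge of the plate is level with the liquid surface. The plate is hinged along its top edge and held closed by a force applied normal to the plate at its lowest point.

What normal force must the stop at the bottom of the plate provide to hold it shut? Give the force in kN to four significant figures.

P ≈ 29.62 kN

γ = ρg = 850 × 9.81 / 1000 = 8.3385 kN/m³.
The plate makes 57.8° with the vertical, i.e. θ = 90° − 57.8° = 32.2° to the horizontal. Measuring y along the incline from the free-surface line, vertical depth h = y·sinθ with sinθ = 0.532876.
The centroid lies 2/2 = 1 m below the top edge, so y_c = 1 m and h_c = 1 × 0.532876 = 0.532876 m.
A = 5 × 2 = 10 m².
Resultant F = γ·h_c·A = 8.3385 × 0.532876 × 10 = 44.4339 kN.
I_c = b·h³/12 = 5 × 2³/12 = 3.33333 m⁴.
Centre of pressure: y_p = y_c + I_c/(y_c·A) = 1 + 3.33333/(1 × 10) = 1 + 0.333333 = 1.33333 m along the plane.
The resultant acts 1 + 0.333333 = 1.33333 m (along the plate) below the hinge at the top edge, so the moment about the hinge is M = F × 1.33333 = 44.4339 × 1.33333 = 59.2451 kN·m.
A normal force at the bottom, 2 m from the hinge, must supply this moment: P = 59.2451/2 = 29.6226 kN.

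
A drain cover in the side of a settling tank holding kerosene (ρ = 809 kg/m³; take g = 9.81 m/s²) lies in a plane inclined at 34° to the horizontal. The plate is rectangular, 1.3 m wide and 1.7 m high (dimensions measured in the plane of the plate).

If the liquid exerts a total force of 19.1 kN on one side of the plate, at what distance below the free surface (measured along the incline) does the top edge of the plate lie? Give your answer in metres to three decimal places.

y_top ≈ 1.097 m

γ = ρg = 809 × 9.81 / 1000 = 7.93629 kN/m³.
A = 1.3 × 1.7 = 2.21 m².
From F = γ·h_c·A, the centroid depth is h_c = 19.1/(7.93629 × 2.21) = 1.08899 m.
Let θ = 34° be the plate's angle to the horizontal; measure y along the incline from where the plane meets the free surface. Vertical depth h = y·sinθ with sinθ = 0.559193.
Along the incline, y_c = h_c/sinθ = 1.08899/0.559193 = 1.94743 m.
The centroid lies 1.7/2 = 0.85 m below the top edge, so the top edge sits at y_top = 1.94743 − 0.85 = 1.09743 m along the incline.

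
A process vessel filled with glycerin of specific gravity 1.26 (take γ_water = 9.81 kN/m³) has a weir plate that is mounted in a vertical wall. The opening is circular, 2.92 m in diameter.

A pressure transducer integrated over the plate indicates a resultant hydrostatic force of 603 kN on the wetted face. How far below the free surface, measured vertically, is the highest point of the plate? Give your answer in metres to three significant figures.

d_top ≈ 5.82 m

γ = 1.26 × 9.81 = 12.3606 kN/m³.
A = π(1.46)² = 6.69662 m².
From F = γ·h_c·A, the centroid depth is h_c = 603/(12.3606 × 6.69662) = 7.28487 m.
The centroid is at the centre, 1.46 m below the top of the plate, so the highest point sits at h_top = 7.28487 − 1.46 = 5.82487 m below the surface.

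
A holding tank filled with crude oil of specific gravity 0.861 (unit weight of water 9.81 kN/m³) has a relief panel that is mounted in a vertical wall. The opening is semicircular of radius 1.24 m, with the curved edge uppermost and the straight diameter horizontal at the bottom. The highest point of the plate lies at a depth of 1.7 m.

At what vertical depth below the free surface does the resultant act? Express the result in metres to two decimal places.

h_p = 2.46 m

γ = 0.861 × 9.81 = 8.44641 kN/m³.
The centroid lies 4r/(3π) = 0.526272 m above the diameter, so r − 4r/(3π) = 1.24 − 0.526272 = 0.713728 m below the topmost point, so the centroid depth is h_c = 1.7 + 0.713728 = 2.41373 m.
A = πr²/2 = π × 1.24²/2 = 2.41526 m².
Resultant F = γ·h_c·A = 8.44641 × 2.41373 × 2.41526 = 49.2408 kN.
I_c = (π/8 − 8/(9π))·r⁴ = 0.109757 × 1.24⁴ = 0.259489 m⁴.
Centre of pressure: y_p = y_c + I_c/(y_c·A) = 2.41373 + 0.259489/(2.41373 × 2.41526) = 2.41373 + 0.0445109 = 2.45824 m along the plane.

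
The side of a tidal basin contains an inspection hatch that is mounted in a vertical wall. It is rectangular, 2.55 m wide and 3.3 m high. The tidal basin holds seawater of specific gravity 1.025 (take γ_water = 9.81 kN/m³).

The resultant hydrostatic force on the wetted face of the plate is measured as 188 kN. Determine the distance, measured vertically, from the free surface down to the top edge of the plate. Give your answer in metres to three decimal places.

d_top ≈ 0.572 m

γ = 1.025 × 9.81 = 10.05525 kN/m³.
A = 2.55 × 3.3 = 8.415 m².
From F = γ·h_c·A, the centroid depth is h_c = 188/(10.05525 × 8.415) = 2.22183 m.
The centroid lies 3.3/2 = 1.65 m below the top edge, so the top edge sits at h_top = 2.22183 − 1.65 = 0.57183 m below the surface.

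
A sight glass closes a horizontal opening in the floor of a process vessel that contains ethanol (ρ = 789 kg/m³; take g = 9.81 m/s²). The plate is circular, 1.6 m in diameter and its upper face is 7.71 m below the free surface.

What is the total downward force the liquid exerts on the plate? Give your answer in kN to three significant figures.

γ = ρg = 789 × 9.81 / 1000 = 7.74009 kN/m³.
The plate is horizontal, so pressure is uniform at p = γ·h = 7.74009 × 7.71 = 59.6761 kN/m².
A = π(0.8)² = 2.01062 m².
F = p·A = 59.6761 × 2.01062 = 119.986 kN.

F ≈ 120 kN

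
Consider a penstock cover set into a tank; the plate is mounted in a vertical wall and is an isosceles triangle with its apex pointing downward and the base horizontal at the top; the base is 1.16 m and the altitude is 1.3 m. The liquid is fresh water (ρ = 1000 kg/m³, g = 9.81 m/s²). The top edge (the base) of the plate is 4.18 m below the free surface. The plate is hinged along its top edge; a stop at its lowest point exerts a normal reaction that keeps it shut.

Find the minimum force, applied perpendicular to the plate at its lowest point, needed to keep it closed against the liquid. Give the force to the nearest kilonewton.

P ≈ 12 kN

γ = ρg = 1000 × 9.81 = 9810 N/m³ = 9.81 kN/m³.
With the apex down, the centroid sits h/3 = 1.3/3 = 0.433333 m below the base (the top edge), so the centroid depth is h_c = 4.18 + 0.433333 = 4.61333 m.
A = ½ × 1.16 × 1.3 = 0.754 m².
Resultant F = γ·h_c·A = 9.81 × 4.61333 × 0.754 = 34.1236 kN.
I_c = b·h³/36 = 1.16 × 1.3³/36 = 0.0707922 m⁴.
Centre of pressure: y_p = y_c + I_c/(y_c·A) = 4.61333 + 0.0707922/(4.61333 × 0.754) = 4.61333 + 0.0203516 = 4.63368 m along the plane.
The resultant acts 0.433333 + 0.0203516 = 0.453685 m (along the plate) below the hinge at the top edge, so the moment about the hinge is M = F × 0.453685 = 34.1236 × 0.453685 = 15.4814 kN·m.
A normal force at the bottom, 1.3 m from the hinge, must supply this moment: P = 15.4814/1.3 = 11.9088 kN.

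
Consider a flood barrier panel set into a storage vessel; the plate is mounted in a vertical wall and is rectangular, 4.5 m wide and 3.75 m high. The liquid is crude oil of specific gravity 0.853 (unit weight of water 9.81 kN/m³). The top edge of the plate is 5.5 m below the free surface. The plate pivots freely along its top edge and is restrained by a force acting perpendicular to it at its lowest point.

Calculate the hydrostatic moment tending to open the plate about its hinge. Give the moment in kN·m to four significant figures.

M ≈ 2118 kN·m

γ = 0.853 × 9.81 = 8.36793 kN/m³.
The centroid lies 3.75/2 = 1.875 m below the top edge, so the centroid depth is h_c = 5.5 + 1.875 = 7.375 m.
A = 4.5 × 3.75 = 16.875 m².
Resultant F = γ·h_c·A = 8.36793 × 7.375 × 16.875 = 1041.42 kN.
I_c = b·h³/12 = 4.5 × 3.75³/12 = 19.7754 m⁴.
Centre of pressure: y_p = y_c + I_c/(y_c·A) = 7.375 + 19.7754/(7.375 × 16.875) = 7.375 + 0.158898 = 7.5339 m along the plane.
The resultant acts 1.875 + 0.158898 = 2.0339 m (along the plate) below the hinge at the top edge, so the moment about the hinge is M = F × 2.0339 = 1041.42 × 2.0339 = 2118.14 kN·m.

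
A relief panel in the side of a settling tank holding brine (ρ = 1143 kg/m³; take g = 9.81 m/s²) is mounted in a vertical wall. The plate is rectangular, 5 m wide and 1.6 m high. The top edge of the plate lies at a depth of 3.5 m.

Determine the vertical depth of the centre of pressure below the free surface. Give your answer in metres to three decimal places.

h_p = 4.350 m

γ = ρg = 1143 × 9.81 / 1000 = 11.21283 kN/m³.
The centroid lies 1.6/2 = 0.8 m below the top edge, so the centroid depth is h_c = 3.5 + 0.8 = 4.3 m.
A = 5 × 1.6 = 8 m².
Resultant F = γ·h_c·A = 11.21283 × 4.3 × 8 = 385.721 kN.
I_c = b·h³/12 = 5 × 1.6³/12 = 1.70667 m⁴.
Centre of pressure: y_p = y_c + I_c/(y_c·A) = 4.3 + 1.70667/(4.3 × 8) = 4.3 + 0.0496125 = 4.34961 m along the plane.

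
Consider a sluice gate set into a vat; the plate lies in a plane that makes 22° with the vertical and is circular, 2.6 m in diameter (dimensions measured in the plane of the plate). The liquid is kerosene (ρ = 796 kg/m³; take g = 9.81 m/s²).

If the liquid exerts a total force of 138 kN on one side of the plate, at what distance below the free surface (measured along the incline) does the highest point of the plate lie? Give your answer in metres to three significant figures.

γ = ρg = 796 × 9.81 / 1000 = 7.80876 kN/m³.
A = π(1.3)² = 5.30929 m².
From F = γ·h_c·A, the centroid depth is h_c = 138/(7.80876 × 5.30929) = 3.32859 m.
The plate makes 22° with the vertical, i.e. θ = 90° − 22° = 68° to the horizontal. Measuring y along the incline from the free-surface line, vertical depth h = y·sinθ with sinθ = 0.927184.
Along the incline, y_c = h_c/sinθ = 3.32859/0.927184 = 3.59 m.
The centroid is at the centre, 1.3 m below the top of the plate, so the highest point sits at y_top = 3.59 − 1.3 = 2.29 m along the incline.

y_top ≈ 2.29 m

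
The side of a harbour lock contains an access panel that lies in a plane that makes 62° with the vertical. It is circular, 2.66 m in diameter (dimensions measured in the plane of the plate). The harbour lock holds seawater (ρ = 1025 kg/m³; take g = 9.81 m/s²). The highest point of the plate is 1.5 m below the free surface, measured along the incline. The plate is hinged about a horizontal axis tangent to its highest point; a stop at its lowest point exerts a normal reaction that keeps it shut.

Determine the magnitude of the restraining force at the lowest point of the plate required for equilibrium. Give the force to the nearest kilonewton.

P ≈ 41 kN

γ = ρg = 1025 × 9.81 / 1000 = 10.05525 kN/m³.
The plate makes 62° with the vertical, i.e. θ = 90° − 62° = 28° to the horizontal. Measuring y along the incline from the free-surface line, vertical depth h = y·sinθ with sinθ = 0.469472.
The centroid is at the centre, 1.33 m below the top of the plate, so y_c = 1.5 + 1.33 = 2.83 m and h_c = 2.83 × 0.469472 = 1.32861 m.
A = π(1.33)² = 5.55716 m².
Resultant F = γ·h_c·A = 10.05525 × 1.32861 × 5.55716 = 74.2409 kN.
I_c = πr⁴/4 = π × 1.33⁴/4 = 2.45752 m⁴.
Centre of pressure: y_p = y_c + I_c/(y_c·A) = 2.83 + 2.45752/(2.83 × 5.55716) = 2.83 + 0.156264 = 2.98626 m along the plane.
The resultant acts 1.33 + 0.156264 = 1.48626 m (along the plate) below the hinge at the top edge, so the moment about the hinge is M = F × 1.48626 = 74.2409 × 1.48626 = 110.341 kN·m.
A normal force at the bottom, 2.66 m from the hinge, must supply this moment: P = 110.341/2.66 = 41.4816 kN.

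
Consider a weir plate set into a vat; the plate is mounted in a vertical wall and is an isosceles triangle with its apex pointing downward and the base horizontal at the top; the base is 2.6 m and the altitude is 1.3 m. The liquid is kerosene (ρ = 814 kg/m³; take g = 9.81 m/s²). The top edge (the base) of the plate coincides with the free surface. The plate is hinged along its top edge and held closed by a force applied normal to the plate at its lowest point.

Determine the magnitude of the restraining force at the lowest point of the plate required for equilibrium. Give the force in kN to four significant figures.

P ≈ 2.924 kN

γ = ρg = 814 × 9.81 / 1000 = 7.98534 kN/m³.
With the apex down, the centroid sits h/3 = 1.3/3 = 0.433333 m below the base (the top edge), so the centroid depth is h_c = 0.433333 m.
A = ½ × 2.6 × 1.3 = 1.69 m².
Resultant F = γ·h_c·A = 7.98534 × 0.433333 × 1.69 = 5.84793 kN.
I_c = b·h³/36 = 2.6 × 1.3³/36 = 0.158672 m⁴.
Centre of pressure: y_p = y_c + I_c/(y_c·A) = 0.433333 + 0.158672/(0.433333 × 1.69) = 0.433333 + 0.216667 = 0.65 m along the plane.
The resultant acts 0.433333 + 0.216667 = 0.65 m (along the plate) below the hinge at the top edge, so the moment about the hinge is M = F × 0.65 = 5.84793 × 0.65 = 3.80115 kN·m.
A normal force at the bottom, 1.3 m from the hinge, must supply this moment: P = 3.80115/1.3 = 2.92396 kN.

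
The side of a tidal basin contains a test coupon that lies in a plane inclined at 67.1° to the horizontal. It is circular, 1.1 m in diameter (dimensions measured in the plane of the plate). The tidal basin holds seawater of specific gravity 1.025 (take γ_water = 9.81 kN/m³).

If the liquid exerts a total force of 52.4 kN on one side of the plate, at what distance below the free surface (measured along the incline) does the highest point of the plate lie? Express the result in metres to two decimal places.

γ = 1.025 × 9.81 = 10.05525 kN/m³.
A = π(0.55)² = 0.950332 m².
From F = γ·h_c·A, the centroid depth is h_c = 52.4/(10.05525 × 0.950332) = 5.48357 m.
Let θ = 67.1° be the plate's angle to the horizontal; measure y along the incline from where the plane meets the free surface. Vertical depth h = y·sinθ with sinθ = 0.921185.
Along the incline, y_c = h_c/sinθ = 5.48357/0.921185 = 5.95273 m.
The centroid is at the centre, 0.55 m below the top of the plate, so the highest point sits at y_top = 5.95273 − 0.55 = 5.40273 m along the incline.

y_top ≈ 5.40 m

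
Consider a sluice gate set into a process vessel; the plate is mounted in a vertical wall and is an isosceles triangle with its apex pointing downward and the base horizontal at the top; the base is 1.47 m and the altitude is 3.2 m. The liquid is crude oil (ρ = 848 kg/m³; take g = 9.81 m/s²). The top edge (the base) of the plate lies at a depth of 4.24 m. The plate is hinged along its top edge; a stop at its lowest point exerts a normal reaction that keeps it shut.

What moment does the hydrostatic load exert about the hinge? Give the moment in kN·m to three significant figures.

γ = ρg = 848 × 9.81 / 1000 = 8.31888 kN/m³.
With the apex down, the centroid sits h/3 = 3.2/3 = 1.06667 m below the base (the top edge), so the centroid depth is h_c = 4.24 + 1.06667 = 5.30667 m.
A = ½ × 1.47 × 3.2 = 2.352 m².
Resultant F = γ·h_c·A = 8.31888 × 5.30667 × 2.352 = 103.83 kN.
I_c = b·h³/36 = 1.47 × 3.2³/36 = 1.33803 m⁴.
Centre of pressure: y_p = y_c + I_c/(y_c·A) = 5.30667 + 1.33803/(5.30667 × 2.352) = 5.30667 + 0.107203 = 5.41387 m along the plane.
The resultant acts 1.06667 + 0.107203 = 1.17387 m (along the plate) below the hinge at the top edge, so the moment about the hinge is M = F × 1.17387 = 103.83 × 1.17387 = 121.883 kN·m.

M ≈ 122 kN·m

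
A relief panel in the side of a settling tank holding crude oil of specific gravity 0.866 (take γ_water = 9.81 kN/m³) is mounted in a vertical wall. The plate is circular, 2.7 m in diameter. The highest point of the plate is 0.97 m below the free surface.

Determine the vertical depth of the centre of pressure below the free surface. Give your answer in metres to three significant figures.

h_p = 2.52 m

γ = 0.866 × 9.81 = 8.49546 kN/m³.
The centroid is at the centre, 1.35 m below the top of the plate, so the centroid depth is h_c = 0.97 + 1.35 = 2.32 m.
A = π(1.35)² = 5.72555 m².
Resultant F = γ·h_c·A = 8.49546 × 2.32 × 5.72555 = 112.848 kN.
I_c = πr⁴/4 = π × 1.35⁴/4 = 2.6087 m⁴.
Centre of pressure: y_p = y_c + I_c/(y_c·A) = 2.32 + 2.6087/(2.32 × 5.72555) = 2.32 + 0.19639 = 2.51639 m along the plane.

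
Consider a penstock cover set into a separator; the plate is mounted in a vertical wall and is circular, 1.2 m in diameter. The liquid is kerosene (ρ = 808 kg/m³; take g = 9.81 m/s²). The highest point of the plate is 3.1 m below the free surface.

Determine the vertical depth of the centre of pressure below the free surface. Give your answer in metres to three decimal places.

γ = ρg = 808 × 9.81 / 1000 = 7.92648 kN/m³.
The centroid is at the centre, 0.6 m below the top of the plate, so the centroid depth is h_c = 3.1 + 0.6 = 3.7 m.
A = π(0.6)² = 1.13097 m².
Resultant F = γ·h_c·A = 7.92648 × 3.7 × 1.13097 = 33.1691 kN.
I_c = πr⁴/4 = π × 0.6⁴/4 = 0.101788 m⁴.
Centre of pressure: y_p = y_c + I_c/(y_c·A) = 3.7 + 0.101788/(3.7 × 1.13097) = 3.7 + 0.0243245 = 3.72432 m along the plane.

h_p = 3.724 m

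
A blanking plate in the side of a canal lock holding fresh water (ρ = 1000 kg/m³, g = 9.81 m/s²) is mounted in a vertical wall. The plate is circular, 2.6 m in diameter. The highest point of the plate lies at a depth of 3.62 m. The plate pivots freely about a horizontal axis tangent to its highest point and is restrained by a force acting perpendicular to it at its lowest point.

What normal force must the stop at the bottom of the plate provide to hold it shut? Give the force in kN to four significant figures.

P ≈ 136.6 kN

γ = ρg = 1000 × 9.81 = 9810 N/m³ = 9.81 kN/m³.
The centroid is at the centre, 1.3 m below the top of the plate, so the centroid depth is h_c = 3.62 + 1.3 = 4.92 m.
A = π(1.3)² = 5.30929 m².
Resultant F = γ·h_c·A = 9.81 × 4.92 × 5.30929 = 256.254 kN.
I_c = πr⁴/4 = π × 1.3⁴/4 = 2.24318 m⁴.
Centre of pressure: y_p = y_c + I_c/(y_c·A) = 4.92 + 2.24318/(4.92 × 5.30929) = 4.92 + 0.0858742 = 5.00587 m along the plane.
The resultant acts 1.3 + 0.0858742 = 1.38587 m (along the plate) below the hinge at the top edge, so the moment about the hinge is M = F × 1.38587 = 256.254 × 1.38587 = 355.135 kN·m.
A normal force at the bottom, 2.6 m from the hinge, must supply this moment: P = 355.135/2.6 = 136.59 kN.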